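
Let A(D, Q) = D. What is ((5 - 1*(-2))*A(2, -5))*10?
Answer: 140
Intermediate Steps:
((5 - 1*(-2))*A(2, -5))*10 = ((5 - 1*(-2))*2)*10 = ((5 + 2)*2)*10 = (7*2)*10 = 14*10 = 140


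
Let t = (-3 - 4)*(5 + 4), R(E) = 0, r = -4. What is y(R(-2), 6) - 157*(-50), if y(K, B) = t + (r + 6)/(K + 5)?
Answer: 38937/5 ≈ 7787.4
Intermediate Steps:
t = -63 (t = -7*9 = -63)
y(K, B) = -63 + 2/(5 + K) (y(K, B) = -63 + (-4 + 6)/(K + 5) = -63 + 2/(5 + K))
y(R(-2), 6) - 157*(-50) = (-313 - 63*0)/(5 + 0) - 157*(-50) = (-313 + 0)/5 + 7850 = (⅕)*(-313) + 7850 = -313/5 + 7850 = 38937/5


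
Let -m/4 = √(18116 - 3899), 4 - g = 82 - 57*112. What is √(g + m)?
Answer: √(6306 - 4*√14217) ≈ 76.348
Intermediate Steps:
g = 6306 (g = 4 - (82 - 57*112) = 4 - (82 - 6384) = 4 - 1*(-6302) = 4 + 6302 = 6306)
m = -4*√14217 (m = -4*√(18116 - 3899) = -4*√14217 ≈ -476.94)
√(g + m) = √(6306 - 4*√14217)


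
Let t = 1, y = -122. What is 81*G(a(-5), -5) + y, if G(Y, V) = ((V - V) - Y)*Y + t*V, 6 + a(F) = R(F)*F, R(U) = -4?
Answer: -16403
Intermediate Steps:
a(F) = -6 - 4*F
G(Y, V) = V - Y**2 (G(Y, V) = ((V - V) - Y)*Y + 1*V = (0 - Y)*Y + V = (-Y)*Y + V = -Y**2 + V = V - Y**2)
81*G(a(-5), -5) + y = 81*(-5 - (-6 - 4*(-5))**2) - 122 = 81*(-5 - (-6 + 20)**2) - 122 = 81*(-5 - 1*14**2) - 122 = 81*(-5 - 1*196) - 122 = 81*(-5 - 196) - 122 = 81*(-201) - 122 = -16281 - 122 = -16403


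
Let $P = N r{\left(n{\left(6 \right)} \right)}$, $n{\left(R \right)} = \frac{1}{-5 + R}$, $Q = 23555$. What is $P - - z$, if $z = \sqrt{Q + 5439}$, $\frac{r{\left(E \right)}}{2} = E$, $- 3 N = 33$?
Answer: $-22 + \sqrt{28994} \approx 148.28$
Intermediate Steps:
$N = -11$ ($N = \left(- \frac{1}{3}\right) 33 = -11$)
$r{\left(E \right)} = 2 E$
$z = \sqrt{28994}$ ($z = \sqrt{23555 + 5439} = \sqrt{28994} \approx 170.28$)
$P = -22$ ($P = - 11 \frac{2}{-5 + 6} = - 11 \cdot \frac{2}{1} = - 11 \cdot 2 \cdot 1 = \left(-11\right) 2 = -22$)
$P - - z = -22 - - \sqrt{28994} = -22 + \sqrt{28994}$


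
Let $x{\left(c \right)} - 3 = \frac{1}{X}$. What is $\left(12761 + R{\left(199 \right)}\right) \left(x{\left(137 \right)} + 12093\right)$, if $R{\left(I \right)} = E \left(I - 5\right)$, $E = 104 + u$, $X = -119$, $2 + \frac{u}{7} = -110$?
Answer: $- \frac{171520205257}{119} \approx -1.4413 \cdot 10^{9}$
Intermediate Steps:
$u = -784$ ($u = -14 + 7 \left(-110\right) = -14 - 770 = -784$)
$E = -680$ ($E = 104 - 784 = -680$)
$R{\left(I \right)} = 3400 - 680 I$ ($R{\left(I \right)} = - 680 \left(I - 5\right) = - 680 \left(-5 + I\right) = 3400 - 680 I$)
$x{\left(c \right)} = \frac{356}{119}$ ($x{\left(c \right)} = 3 + \frac{1}{-119} = 3 - \frac{1}{119} = \frac{356}{119}$)
$\left(12761 + R{\left(199 \right)}\right) \left(x{\left(137 \right)} + 12093\right) = \left(12761 + \left(3400 - 135320\right)\right) \left(\frac{356}{119} + 12093\right) = \left(12761 + \left(3400 - 135320\right)\right) \frac{1439423}{119} = \left(12761 - 131920\right) \frac{1439423}{119} = \left(-119159\right) \frac{1439423}{119} = - \frac{171520205257}{119}$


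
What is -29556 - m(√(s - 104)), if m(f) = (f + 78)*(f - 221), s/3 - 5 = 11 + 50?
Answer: -12412 + 143*√94 ≈ -11026.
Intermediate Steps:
s = 198 (s = 15 + 3*(11 + 50) = 15 + 3*61 = 15 + 183 = 198)
m(f) = (-221 + f)*(78 + f) (m(f) = (78 + f)*(-221 + f) = (-221 + f)*(78 + f))
-29556 - m(√(s - 104)) = -29556 - (-17238 + (√(198 - 104))² - 143*√(198 - 104)) = -29556 - (-17238 + (√94)² - 143*√94) = -29556 - (-17238 + 94 - 143*√94) = -29556 - (-17144 - 143*√94) = -29556 + (17144 + 143*√94) = -12412 + 143*√94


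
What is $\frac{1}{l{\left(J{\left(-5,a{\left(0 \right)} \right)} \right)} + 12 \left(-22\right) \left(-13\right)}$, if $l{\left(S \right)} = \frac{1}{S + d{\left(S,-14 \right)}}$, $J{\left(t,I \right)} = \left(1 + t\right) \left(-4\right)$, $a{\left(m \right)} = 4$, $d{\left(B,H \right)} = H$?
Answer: $\frac{2}{6865} \approx 0.00029133$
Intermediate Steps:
$J{\left(t,I \right)} = -4 - 4 t$
$l{\left(S \right)} = \frac{1}{-14 + S}$ ($l{\left(S \right)} = \frac{1}{S - 14} = \frac{1}{-14 + S}$)
$\frac{1}{l{\left(J{\left(-5,a{\left(0 \right)} \right)} \right)} + 12 \left(-22\right) \left(-13\right)} = \frac{1}{\frac{1}{-14 - -16} + 12 \left(-22\right) \left(-13\right)} = \frac{1}{\frac{1}{-14 + \left(-4 + 20\right)} - -3432} = \frac{1}{\frac{1}{-14 + 16} + 3432} = \frac{1}{\frac{1}{2} + 3432} = \frac{1}{\frac{6865}{2}} = \frac{2}{6865}$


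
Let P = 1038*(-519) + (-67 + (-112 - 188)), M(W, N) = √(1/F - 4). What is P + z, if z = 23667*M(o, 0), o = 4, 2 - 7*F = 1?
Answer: -539089 + 23667*√3 ≈ -4.9810e+5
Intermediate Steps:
F = ⅐ (F = 2/7 - ⅐*1 = 2/7 - ⅐ = ⅐ ≈ 0.14286)
M(W, N) = √3 (M(W, N) = √(1/(⅐) - 4) = √(7 - 4) = √3)
z = 23667*√3 ≈ 40992.
P = -539089 (P = -538722 + (-67 - 300) = -538722 - 367 = -539089)
P + z = -539089 + 23667*√3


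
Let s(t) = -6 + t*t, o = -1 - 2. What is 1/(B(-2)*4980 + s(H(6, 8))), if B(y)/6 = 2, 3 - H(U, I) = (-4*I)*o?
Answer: 1/68403 ≈ 1.4619e-5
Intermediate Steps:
o = -3
H(U, I) = 3 - 12*I (H(U, I) = 3 - (-4*I)*(-3) = 3 - 12*I)
B(y) = 12 (B(y) = 6*2 = 12)
s(t) = -6 + t**2
1/(B(-2)*4980 + s(H(6, 8))) = 1/(12*4980 + (-6 + (3 - 12*8)**2)) = 1/(59760 + (-6 + (3 - 96)**2)) = 1/(59760 + (-6 + (-93)**2)) = 1/(59760 + (-6 + 8649)) = 1/(59760 + 8643) = 1/68403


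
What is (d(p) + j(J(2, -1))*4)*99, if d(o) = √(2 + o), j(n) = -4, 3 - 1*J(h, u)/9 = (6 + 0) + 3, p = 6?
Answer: -1584 + 198*√2 ≈ -1304.0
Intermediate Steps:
J(h, u) = -54 (J(h, u) = 27 - 9*((6 + 0) + 3) = 27 - 9*(6 + 3) = 27 - 9*9 = 27 - 81 = -54)
(d(p) + j(J(2, -1))*4)*99 = (√(2 + 6) - 4*4)*99 = (√8 - 16)*99 = (2*√2 - 16)*99 = (-16 + 2*√2)*99 = -1584 + 198*√2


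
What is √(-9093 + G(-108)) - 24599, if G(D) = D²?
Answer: -24599 + √2571 ≈ -24548.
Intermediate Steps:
√(-9093 + G(-108)) - 24599 = √(-9093 + (-108)²) - 24599 = √(-9093 + 11664) - 24599 = √2571 - 24599 = -24599 + √2571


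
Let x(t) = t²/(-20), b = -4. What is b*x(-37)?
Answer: 1369/5 ≈ 273.80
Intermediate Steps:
x(t) = -t²/20
b*x(-37) = -(-1)*(-37)²/5 = -(-1)*1369/5 = -4*(-1369/20) = 1369/5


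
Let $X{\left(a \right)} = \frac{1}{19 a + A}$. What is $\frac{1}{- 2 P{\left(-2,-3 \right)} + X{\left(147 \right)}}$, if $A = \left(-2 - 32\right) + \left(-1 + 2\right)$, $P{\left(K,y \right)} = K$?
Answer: $\frac{2760}{11041} \approx 0.24998$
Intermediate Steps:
$A = -33$ ($A = -34 + 1 = -33$)
$X{\left(a \right)} = \frac{1}{-33 + 19 a}$ ($X{\left(a \right)} = \frac{1}{19 a - 33} = \frac{1}{-33 + 19 a}$)
$\frac{1}{- 2 P{\left(-2,-3 \right)} + X{\left(147 \right)}} = \frac{1}{\left(-2\right) \left(-2\right) + \frac{1}{-33 + 19 \cdot 147}} = \frac{1}{4 + \frac{1}{-33 + 2793}} = \frac{1}{4 + \frac{1}{2760}} = \frac{1}{\frac{11041}{2760}} = \frac{2760}{11041}$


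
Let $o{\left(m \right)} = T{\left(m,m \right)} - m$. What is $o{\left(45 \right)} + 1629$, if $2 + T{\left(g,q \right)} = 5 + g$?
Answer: $1632$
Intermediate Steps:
$T{\left(g,q \right)} = 3 + g$ ($T{\left(g,q \right)} = -2 + \left(5 + g\right) = 3 + g$)
$o{\left(m \right)} = 3$ ($o{\left(m \right)} = \left(3 + m\right) - m = 3$)
$o{\left(45 \right)} + 1629 = 3 + 1629 = 1632$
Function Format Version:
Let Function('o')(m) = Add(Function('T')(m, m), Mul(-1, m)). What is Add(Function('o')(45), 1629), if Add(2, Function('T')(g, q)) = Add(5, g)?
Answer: 1632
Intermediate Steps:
Function('T')(g, q) = Add(3, g) (Function('T')(g, q) = Add(-2, Add(5, g)) = Add(3, g))
Function('o')(m) = 3 (Function('o')(m) = Add(Add(3, m), Mul(-1, m)) = 3)
Add(Function('o')(45), 1629) = Add(3, 1629) = 1632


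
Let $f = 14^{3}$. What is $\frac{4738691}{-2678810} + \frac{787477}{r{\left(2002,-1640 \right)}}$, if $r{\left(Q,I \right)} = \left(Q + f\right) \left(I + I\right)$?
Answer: $- \frac{1517522708329}{834014276256} \approx -1.8195$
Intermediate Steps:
$f = 2744$
$r{\left(Q,I \right)} = 2 I \left(2744 + Q\right)$ ($r{\left(Q,I \right)} = \left(Q + 2744\right) \left(I + I\right) = \left(2744 + Q\right) 2 I = 2 I \left(2744 + Q\right)$)
$\frac{4738691}{-2678810} + \frac{787477}{r{\left(2002,-1640 \right)}} = \frac{4738691}{-2678810} + \frac{787477}{2 \left(-1640\right) \left(2744 + 2002\right)} = 4738691 \left(- \frac{1}{2678810}\right) + \frac{787477}{2 \left(-1640\right) 4746} = - \frac{4738691}{2678810} + \frac{787477}{-15566880} = - \frac{4738691}{2678810} + 787477 \left(- \frac{1}{15566880}\right) = - \frac{4738691}{2678810} - \frac{787477}{15566880} = - \frac{1517522708329}{834014276256}$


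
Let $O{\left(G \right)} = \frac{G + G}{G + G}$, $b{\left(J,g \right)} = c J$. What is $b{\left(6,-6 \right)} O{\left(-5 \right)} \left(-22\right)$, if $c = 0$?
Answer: $0$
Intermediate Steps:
$b{\left(J,g \right)} = 0$ ($b{\left(J,g \right)} = 0 J = 0$)
$O{\left(G \right)} = 1$ ($O{\left(G \right)} = \frac{2 G}{2 G} = 2 G \frac{1}{2 G} = 1$)
$b{\left(6,-6 \right)} O{\left(-5 \right)} \left(-22\right) = 0 \cdot 1 \left(-22\right) = 0 \left(-22\right) = 0$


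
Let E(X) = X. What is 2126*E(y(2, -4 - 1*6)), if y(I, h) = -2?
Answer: -4252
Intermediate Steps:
2126*E(y(2, -4 - 1*6)) = 2126*(-2) = -4252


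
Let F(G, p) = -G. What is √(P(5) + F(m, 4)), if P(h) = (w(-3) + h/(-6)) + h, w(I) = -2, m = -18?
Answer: 11*√6/6 ≈ 4.4907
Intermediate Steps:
P(h) = -2 + 5*h/6 (P(h) = (-2 + h/(-6)) + h = (-2 + h*(-⅙)) + h = (-2 - h/6) + h = -2 + 5*h/6)
√(P(5) + F(m, 4)) = √((-2 + (⅚)*5) - 1*(-18)) = √((-2 + 25/6) + 18) = √(13/6 + 18) = √(121/6) = 11*√6/6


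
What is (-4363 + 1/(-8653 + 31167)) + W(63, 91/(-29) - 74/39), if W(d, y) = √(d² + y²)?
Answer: -98228581/22514 + 41*√3039514/1131 ≈ -4299.8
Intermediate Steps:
(-4363 + 1/(-8653 + 31167)) + W(63, 91/(-29) - 74/39) = (-4363 + 1/(-8653 + 31167)) + √(63² + (91/(-29) - 74/39)²) = (-4363 + 1/22514) + √(3969 + (91*(-1/29) - 74*1/39)²) = (-4363 + 1/22514) + √(3969 + (-91/29 - 74/39)²) = -98228581/22514 + √(3969 + (-5695/1131)²) = -98228581/22514 + √(3969 + 32433025/1279161) = -98228581/22514 + √(5109423034/1279161) = -98228581/22514 + 41*√3039514/1131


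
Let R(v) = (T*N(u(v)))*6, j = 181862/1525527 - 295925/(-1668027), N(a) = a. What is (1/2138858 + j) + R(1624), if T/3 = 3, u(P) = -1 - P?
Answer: -159194965644481874030543/1814193775230949494 ≈ -87750.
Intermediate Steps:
T = 9 (T = 3*3 = 9)
j = 251597434583/848206741743 (j = 181862*(1/1525527) - 295925*(-1/1668027) = 181862/1525527 + 295925/1668027 = 251597434583/848206741743 ≈ 0.29662)
R(v) = -54 - 54*v (R(v) = (9*(-1 - v))*6 = (-9 - 9*v)*6 = -54 - 54*v)
(1/2138858 + j) + R(1624) = (1/2138858 + 251597434583/848206741743) + (-54 - 54*1624) = (1/2138858 + 251597434583/848206741743) + (-54 - 87696) = 538132033944067957/1814193775230949494 - 87750 = -159194965644481874030543/1814193775230949494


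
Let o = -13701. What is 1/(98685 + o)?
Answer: 1/84984 ≈ 1.1767e-5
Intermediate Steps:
1/(98685 + o) = 1/(98685 - 13701) = 1/84984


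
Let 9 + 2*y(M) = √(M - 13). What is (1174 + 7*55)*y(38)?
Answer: -3118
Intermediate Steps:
y(M) = -9/2 + √(-13 + M)/2 (y(M) = -9/2 + √(M - 13)/2 = -9/2 + √(-13 + M)/2)
(1174 + 7*55)*y(38) = (1174 + 7*55)*(-9/2 + √(-13 + 38)/2) = (1174 + 385)*(-9/2 + √25/2) = 1559*(-9/2 + (½)*5) = 1559*(-9/2 + 5/2) = 1559*(-2) = -3118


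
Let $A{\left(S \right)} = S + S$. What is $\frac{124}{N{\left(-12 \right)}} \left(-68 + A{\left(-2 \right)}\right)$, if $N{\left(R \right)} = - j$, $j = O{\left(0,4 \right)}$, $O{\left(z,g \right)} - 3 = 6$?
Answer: $992$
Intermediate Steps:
$O{\left(z,g \right)} = 9$ ($O{\left(z,g \right)} = 3 + 6 = 9$)
$j = 9$
$A{\left(S \right)} = 2 S$
$N{\left(R \right)} = -9$ ($N{\left(R \right)} = \left(-1\right) 9 = -9$)
$\frac{124}{N{\left(-12 \right)}} \left(-68 + A{\left(-2 \right)}\right) = \frac{124}{-9} \left(-68 + 2 \left(-2\right)\right) = 124 \left(- \frac{1}{9}\right) \left(-68 - 4\right) = \left(- \frac{124}{9}\right) \left(-72\right) = 992$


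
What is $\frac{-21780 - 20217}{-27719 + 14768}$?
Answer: $\frac{13999}{4317} \approx 3.2428$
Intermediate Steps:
$\frac{-21780 - 20217}{-27719 + 14768} = - \frac{41997}{-12951} = \left(-41997\right) \left(- \frac{1}{12951}\right) = \frac{13999}{4317}$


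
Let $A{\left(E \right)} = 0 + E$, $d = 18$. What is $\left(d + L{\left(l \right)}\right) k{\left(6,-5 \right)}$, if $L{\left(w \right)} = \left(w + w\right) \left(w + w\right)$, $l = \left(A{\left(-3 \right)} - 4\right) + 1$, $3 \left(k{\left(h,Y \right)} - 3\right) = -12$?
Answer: $-162$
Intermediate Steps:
$k{\left(h,Y \right)} = -1$ ($k{\left(h,Y \right)} = 3 + \frac{1}{3} \left(-12\right) = 3 - 4 = -1$)
$A{\left(E \right)} = E$
$l = -6$ ($l = \left(-3 - 4\right) + 1 = -7 + 1 = -6$)
$L{\left(w \right)} = 4 w^{2}$ ($L{\left(w \right)} = 2 w 2 w = 4 w^{2}$)
$\left(d + L{\left(l \right)}\right) k{\left(6,-5 \right)} = \left(18 + 4 \left(-6\right)^{2}\right) \left(-1\right) = \left(18 + 4 \cdot 36\right) \left(-1\right) = \left(18 + 144\right) \left(-1\right) = 162 \left(-1\right) = -162$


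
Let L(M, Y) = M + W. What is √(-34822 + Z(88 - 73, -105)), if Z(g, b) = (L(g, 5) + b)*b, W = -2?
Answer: I*√25162 ≈ 158.63*I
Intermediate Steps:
L(M, Y) = -2 + M (L(M, Y) = M - 2 = -2 + M)
Z(g, b) = b*(-2 + b + g) (Z(g, b) = ((-2 + g) + b)*b = (-2 + b + g)*b = b*(-2 + b + g))
√(-34822 + Z(88 - 73, -105)) = √(-34822 - 105*(-2 - 105 + (88 - 73))) = √(-34822 - 105*(-2 - 105 + 15)) = √(-34822 - 105*(-92)) = √(-34822 + 9660) = √(-25162) = I*√25162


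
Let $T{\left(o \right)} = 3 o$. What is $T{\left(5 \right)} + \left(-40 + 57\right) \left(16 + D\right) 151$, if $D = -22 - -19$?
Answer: $33386$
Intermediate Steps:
$D = -3$ ($D = -22 + 19 = -3$)
$T{\left(5 \right)} + \left(-40 + 57\right) \left(16 + D\right) 151 = 3 \cdot 5 + \left(-40 + 57\right) \left(16 - 3\right) 151 = 15 + 17 \cdot 13 \cdot 151 = 15 + 221 \cdot 151 = 15 + 33371 = 33386$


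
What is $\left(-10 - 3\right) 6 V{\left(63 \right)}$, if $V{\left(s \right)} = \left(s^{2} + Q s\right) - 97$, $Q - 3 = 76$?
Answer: $-690222$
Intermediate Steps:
$Q = 79$ ($Q = 3 + 76 = 79$)
$V{\left(s \right)} = -97 + s^{2} + 79 s$ ($V{\left(s \right)} = \left(s^{2} + 79 s\right) - 97 = -97 + s^{2} + 79 s$)
$\left(-10 - 3\right) 6 V{\left(63 \right)} = \left(-10 - 3\right) 6 \left(-97 + 63^{2} + 79 \cdot 63\right) = \left(-13\right) 6 \left(-97 + 3969 + 4977\right) = \left(-78\right) 8849 = -690222$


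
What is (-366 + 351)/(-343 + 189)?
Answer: 15/154 ≈ 0.097403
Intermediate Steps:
(-366 + 351)/(-343 + 189) = -15/(-154) = -15*(-1/154) = 15/154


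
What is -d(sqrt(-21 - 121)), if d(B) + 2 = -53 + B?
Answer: 55 - I*sqrt(142) ≈ 55.0 - 11.916*I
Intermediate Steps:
d(B) = -55 + B (d(B) = -2 + (-53 + B) = -55 + B)
-d(sqrt(-21 - 121)) = -(-55 + sqrt(-21 - 121)) = -(-55 + sqrt(-142)) = -(-55 + I*sqrt(142)) = 55 - I*sqrt(142)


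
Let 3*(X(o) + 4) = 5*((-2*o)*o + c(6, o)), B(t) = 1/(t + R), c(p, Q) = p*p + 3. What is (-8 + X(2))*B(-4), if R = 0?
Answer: -119/12 ≈ -9.9167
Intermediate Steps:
c(p, Q) = 3 + p² (c(p, Q) = p² + 3 = 3 + p²)
B(t) = 1/t (B(t) = 1/(t + 0) = 1/t)
X(o) = 61 - 10*o²/3 (X(o) = -4 + (5*((-2*o)*o + (3 + 6²)))/3 = -4 + (5*(-2*o² + (3 + 36)))/3 = -4 + (5*(-2*o² + 39))/3 = -4 + (5*(39 - 2*o²))/3 = -4 + (195 - 10*o²)/3 = -4 + (65 - 10*o²/3) = 61 - 10*o²/3)
(-8 + X(2))*B(-4) = (-8 + (61 - 10/3*2²))/(-4) = (-8 + (61 - 10/3*4))*(-¼) = (-8 + (61 - 40/3))*(-¼) = (-8 + 143/3)*(-¼) = (119/3)*(-¼) = -119/12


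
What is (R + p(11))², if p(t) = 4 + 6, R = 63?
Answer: 5329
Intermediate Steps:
p(t) = 10
(R + p(11))² = (63 + 10)² = 73² = 5329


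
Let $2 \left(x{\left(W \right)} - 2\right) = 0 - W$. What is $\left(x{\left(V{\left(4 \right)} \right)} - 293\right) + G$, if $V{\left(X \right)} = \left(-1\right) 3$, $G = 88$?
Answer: $- \frac{403}{2} \approx -201.5$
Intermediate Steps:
$V{\left(X \right)} = -3$
$x{\left(W \right)} = 2 - \frac{W}{2}$ ($x{\left(W \right)} = 2 + \frac{0 - W}{2} = 2 + \frac{\left(-1\right) W}{2} = 2 - \frac{W}{2}$)
$\left(x{\left(V{\left(4 \right)} \right)} - 293\right) + G = \left(\left(2 - - \frac{3}{2}\right) - 293\right) + 88 = \left(\left(2 + \frac{3}{2}\right) - 293\right) + 88 = \left(\frac{7}{2} - 293\right) + 88 = - \frac{579}{2} + 88 = - \frac{403}{2}$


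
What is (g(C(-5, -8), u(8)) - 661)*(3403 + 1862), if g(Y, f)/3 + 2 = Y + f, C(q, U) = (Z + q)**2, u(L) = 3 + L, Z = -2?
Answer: -2564055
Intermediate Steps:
C(q, U) = (-2 + q)**2
g(Y, f) = -6 + 3*Y + 3*f (g(Y, f) = -6 + 3*(Y + f) = -6 + (3*Y + 3*f) = -6 + 3*Y + 3*f)
(g(C(-5, -8), u(8)) - 661)*(3403 + 1862) = ((-6 + 3*(-2 - 5)**2 + 3*(3 + 8)) - 661)*(3403 + 1862) = ((-6 + 3*(-7)**2 + 3*11) - 661)*5265 = ((-6 + 3*49 + 33) - 661)*5265 = ((-6 + 147 + 33) - 661)*5265 = (174 - 661)*5265 = -487*5265 = -2564055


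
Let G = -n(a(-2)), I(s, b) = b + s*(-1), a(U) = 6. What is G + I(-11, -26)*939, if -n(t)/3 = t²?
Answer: -13977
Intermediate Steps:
n(t) = -3*t²
I(s, b) = b - s
G = 108 (G = -(-3)*6² = -(-3)*36 = -1*(-108) = 108)
G + I(-11, -26)*939 = 108 + (-26 - 1*(-11))*939 = 108 + (-26 + 11)*939 = 108 - 15*939 = 108 - 14085 = -13977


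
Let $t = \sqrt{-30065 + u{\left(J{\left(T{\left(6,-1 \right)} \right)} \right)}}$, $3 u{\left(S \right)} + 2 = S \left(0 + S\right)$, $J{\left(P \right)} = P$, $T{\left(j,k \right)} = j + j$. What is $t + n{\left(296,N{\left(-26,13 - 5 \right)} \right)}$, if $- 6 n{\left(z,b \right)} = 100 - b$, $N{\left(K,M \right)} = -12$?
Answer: $- \frac{56}{3} + \frac{i \sqrt{270159}}{3} \approx -18.667 + 173.26 i$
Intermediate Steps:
$T{\left(j,k \right)} = 2 j$
$u{\left(S \right)} = - \frac{2}{3} + \frac{S^{2}}{3}$ ($u{\left(S \right)} = - \frac{2}{3} + \frac{S \left(0 + S\right)}{3} = - \frac{2}{3} + \frac{S S}{3} = - \frac{2}{3} + \frac{S^{2}}{3}$)
$n{\left(z,b \right)} = - \frac{50}{3} + \frac{b}{6}$ ($n{\left(z,b \right)} = - \frac{100 - b}{6} = - \frac{50}{3} + \frac{b}{6}$)
$t = \frac{i \sqrt{270159}}{3}$ ($t = \sqrt{-30065 - \left(\frac{2}{3} - \frac{\left(2 \cdot 6\right)^{2}}{3}\right)} = \sqrt{-30065 - \left(\frac{2}{3} - \frac{12^{2}}{3}\right)} = \sqrt{-30065 + \left(- \frac{2}{3} + \frac{1}{3} \cdot 144\right)} = \sqrt{-30065 + \left(- \frac{2}{3} + 48\right)} = \sqrt{-30065 + \frac{142}{3}} = \sqrt{- \frac{90053}{3}} = \frac{i \sqrt{270159}}{3} \approx 173.26 i$)
$t + n{\left(296,N{\left(-26,13 - 5 \right)} \right)} = \frac{i \sqrt{270159}}{3} + \left(- \frac{50}{3} + \frac{1}{6} \left(-12\right)\right) = \frac{i \sqrt{270159}}{3} - \frac{56}{3} = - \frac{56}{3} + \frac{i \sqrt{270159}}{3}$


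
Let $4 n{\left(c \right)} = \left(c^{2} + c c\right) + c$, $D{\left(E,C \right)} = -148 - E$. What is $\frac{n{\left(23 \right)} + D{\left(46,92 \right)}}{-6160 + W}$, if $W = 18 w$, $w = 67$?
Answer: $- \frac{305}{19816} \approx -0.015392$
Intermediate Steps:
$n{\left(c \right)} = \frac{c^{2}}{2} + \frac{c}{4}$ ($n{\left(c \right)} = \frac{\left(c^{2} + c c\right) + c}{4} = \frac{\left(c^{2} + c^{2}\right) + c}{4} = \frac{2 c^{2} + c}{4} = \frac{c + 2 c^{2}}{4} = \frac{c^{2}}{2} + \frac{c}{4}$)
$W = 1206$ ($W = 18 \cdot 67 = 1206$)
$\frac{n{\left(23 \right)} + D{\left(46,92 \right)}}{-6160 + W} = \frac{\frac{1}{4} \cdot 23 \left(1 + 2 \cdot 23\right) - 194}{-6160 + 1206} = \frac{\frac{1}{4} \cdot 23 \left(1 + 46\right) - 194}{-4954} = \left(\frac{1}{4} \cdot 23 \cdot 47 - 194\right) \left(- \frac{1}{4954}\right) = \left(\frac{1081}{4} - 194\right) \left(- \frac{1}{4954}\right) = \frac{305}{4} \left(- \frac{1}{4954}\right) = - \frac{305}{19816}$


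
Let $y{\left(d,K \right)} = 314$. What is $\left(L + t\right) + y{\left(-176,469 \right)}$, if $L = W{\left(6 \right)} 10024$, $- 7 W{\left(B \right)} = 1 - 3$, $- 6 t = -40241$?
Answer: $\frac{59309}{6} \approx 9884.8$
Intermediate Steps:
$t = \frac{40241}{6}$ ($t = \left(- \frac{1}{6}\right) \left(-40241\right) = \frac{40241}{6} \approx 6706.8$)
$W{\left(B \right)} = \frac{2}{7}$ ($W{\left(B \right)} = - \frac{1 - 3}{7} = \left(- \frac{1}{7}\right) \left(-2\right) = \frac{2}{7}$)
$L = 2864$ ($L = \frac{2}{7} \cdot 10024 = 2864$)
$\left(L + t\right) + y{\left(-176,469 \right)} = \left(2864 + \frac{40241}{6}\right) + 314 = \frac{57425}{6} + 314 = \frac{59309}{6}$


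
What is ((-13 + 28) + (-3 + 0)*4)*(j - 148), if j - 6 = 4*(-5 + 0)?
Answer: -486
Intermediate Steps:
j = -14 (j = 6 + 4*(-5 + 0) = 6 + 4*(-5) = 6 - 20 = -14)
((-13 + 28) + (-3 + 0)*4)*(j - 148) = ((-13 + 28) + (-3 + 0)*4)*(-14 - 148) = (15 - 3*4)*(-162) = (15 - 12)*(-162) = 3*(-162) = -486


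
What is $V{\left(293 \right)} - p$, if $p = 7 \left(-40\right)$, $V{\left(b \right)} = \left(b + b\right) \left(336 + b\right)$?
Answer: $368874$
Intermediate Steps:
$V{\left(b \right)} = 2 b \left(336 + b\right)$
$p = -280$
$V{\left(293 \right)} - p = 2 \cdot 293 \left(336 + 293\right) - -280 = 2 \cdot 293 \cdot 629 + 280 = 368594 + 280 = 368874$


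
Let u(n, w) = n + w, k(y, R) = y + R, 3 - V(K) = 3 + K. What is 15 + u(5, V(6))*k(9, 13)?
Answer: -7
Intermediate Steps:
V(K) = -K (V(K) = 3 - (3 + K) = 3 + (-3 - K) = -K)
k(y, R) = R + y
15 + u(5, V(6))*k(9, 13) = 15 + (5 - 1*6)*(13 + 9) = 15 + (5 - 6)*22 = 15 - 1*22 = 15 - 22 = -7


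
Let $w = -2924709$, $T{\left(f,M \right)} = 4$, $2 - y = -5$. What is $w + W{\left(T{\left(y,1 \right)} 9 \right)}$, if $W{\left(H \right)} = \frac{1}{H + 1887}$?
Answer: $- \frac{5624215406}{1923} \approx -2.9247 \cdot 10^{6}$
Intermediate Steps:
$y = 7$ ($y = 2 - -5 = 2 + 5 = 7$)
$W{\left(H \right)} = \frac{1}{1887 + H}$
$w + W{\left(T{\left(y,1 \right)} 9 \right)} = -2924709 + \frac{1}{1887 + 4 \cdot 9} = -2924709 + \frac{1}{1887 + 36} = -2924709 + \frac{1}{1923} = - \frac{5624215406}{1923}$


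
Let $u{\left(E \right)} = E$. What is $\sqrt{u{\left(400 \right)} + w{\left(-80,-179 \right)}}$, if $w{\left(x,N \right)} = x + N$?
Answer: $\sqrt{141} \approx 11.874$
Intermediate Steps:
$w{\left(x,N \right)} = N + x$
$\sqrt{u{\left(400 \right)} + w{\left(-80,-179 \right)}} = \sqrt{400 - 259} = \sqrt{141}$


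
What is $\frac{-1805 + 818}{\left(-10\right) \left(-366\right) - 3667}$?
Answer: $141$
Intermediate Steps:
$\frac{-1805 + 818}{\left(-10\right) \left(-366\right) - 3667} = - \frac{987}{3660 - 3667} = - \frac{987}{-7} = \left(-987\right) \left(- \frac{1}{7}\right) = 141$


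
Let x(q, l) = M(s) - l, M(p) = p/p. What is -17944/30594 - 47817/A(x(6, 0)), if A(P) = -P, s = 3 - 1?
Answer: 731447677/15297 ≈ 47816.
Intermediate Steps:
s = 2
M(p) = 1
x(q, l) = 1 - l
-17944/30594 - 47817/A(x(6, 0)) = -17944/30594 - 47817*(-1/(1 - 1*0)) = -17944*1/30594 - 47817*(-1/(1 + 0)) = -8972/15297 - 47817/((-1*1)) = -8972/15297 - 47817/(-1) = -8972/15297 - 47817*(-1) = -8972/15297 + 47817 = 731447677/15297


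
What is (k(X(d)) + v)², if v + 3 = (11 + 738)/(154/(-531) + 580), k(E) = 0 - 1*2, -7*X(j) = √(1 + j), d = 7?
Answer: 1302819070921/94756846276 ≈ 13.749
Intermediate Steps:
X(j) = -√(1 + j)/7
k(E) = -2 (k(E) = 0 - 2 = -2)
v = -525759/307826 (v = -3 + (11 + 738)/(154/(-531) + 580) = -3 + 749/(154*(-1/531) + 580) = -3 + 749/(-154/531 + 580) = -3 + 749/(307826/531) = -3 + 749*(531/307826) = -3 + 397719/307826 = -525759/307826 ≈ -1.7080)
(k(X(d)) + v)² = (-2 - 525759/307826)² = (-1141411/307826)² = 1302819070921/94756846276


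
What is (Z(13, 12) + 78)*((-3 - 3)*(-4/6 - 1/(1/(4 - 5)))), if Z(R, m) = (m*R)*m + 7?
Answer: -3914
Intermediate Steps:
Z(R, m) = 7 + R*m² (Z(R, m) = (R*m)*m + 7 = R*m² + 7 = 7 + R*m²)
(Z(13, 12) + 78)*((-3 - 3)*(-4/6 - 1/(1/(4 - 5)))) = ((7 + 13*12²) + 78)*((-3 - 3)*(-4/6 - 1/(1/(4 - 5)))) = ((7 + 13*144) + 78)*(-6*(-4*⅙ - 1/(1/(-1)))) = ((7 + 1872) + 78)*(-6*(-⅔ - 1/(-1))) = (1879 + 78)*(-6*(-⅔ - 1*(-1))) = 1957*(-6*(-⅔ + 1)) = 1957*(-6*⅓) = 1957*(-2) = -3914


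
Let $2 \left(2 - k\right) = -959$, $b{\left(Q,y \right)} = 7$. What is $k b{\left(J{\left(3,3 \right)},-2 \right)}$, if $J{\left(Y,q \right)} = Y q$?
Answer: $\frac{6741}{2} \approx 3370.5$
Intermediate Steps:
$k = \frac{963}{2}$ ($k = 2 - - \frac{959}{2} = 2 + \frac{959}{2} = \frac{963}{2} \approx 481.5$)
$k b{\left(J{\left(3,3 \right)},-2 \right)} = \frac{963}{2} \cdot 7 = \frac{6741}{2}$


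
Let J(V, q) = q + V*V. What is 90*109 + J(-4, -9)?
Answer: 9817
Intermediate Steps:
J(V, q) = q + V²
90*109 + J(-4, -9) = 90*109 + (-9 + (-4)²) = 9810 + (-9 + 16) = 9810 + 7 = 9817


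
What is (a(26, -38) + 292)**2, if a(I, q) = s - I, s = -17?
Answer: 62001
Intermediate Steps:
a(I, q) = -17 - I
(a(26, -38) + 292)**2 = ((-17 - 1*26) + 292)**2 = ((-17 - 26) + 292)**2 = (-43 + 292)**2 = 249**2 = 62001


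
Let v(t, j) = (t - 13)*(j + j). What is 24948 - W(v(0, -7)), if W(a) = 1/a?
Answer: 4540535/182 ≈ 24948.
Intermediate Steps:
v(t, j) = 2*j*(-13 + t) (v(t, j) = (-13 + t)*(2*j) = 2*j*(-13 + t))
24948 - W(v(0, -7)) = 24948 - 1/(2*(-7)*(-13 + 0)) = 24948 - 1/(2*(-7)*(-13)) = 24948 - 1/182 = 4540535/182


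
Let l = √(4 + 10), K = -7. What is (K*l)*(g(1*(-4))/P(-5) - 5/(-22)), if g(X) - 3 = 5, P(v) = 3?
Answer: -1337*√14/66 ≈ -75.797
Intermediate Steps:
g(X) = 8 (g(X) = 3 + 5 = 8)
l = √14 ≈ 3.7417
(K*l)*(g(1*(-4))/P(-5) - 5/(-22)) = (-7*√14)*(8/3 - 5/(-22)) = (-7*√14)*(8*(⅓) - 5*(-1/22)) = (-7*√14)*(8/3 + 5/22) = -7*√14*(191/66) = -1337*√14/66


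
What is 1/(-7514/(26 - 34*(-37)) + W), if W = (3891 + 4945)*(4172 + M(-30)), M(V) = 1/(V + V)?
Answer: 1070/39444093603 ≈ 2.7127e-8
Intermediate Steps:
M(V) = 1/(2*V)
W = 552954671/15 (W = (3891 + 4945)*(4172 + (½)/(-30)) = 8836*(4172 + (½)*(-1/30)) = 8836*(4172 - 1/60) = 8836*(250319/60) = 552954671/15 ≈ 3.6864e+7)
1/(-7514/(26 - 34*(-37)) + W) = 1/(-7514/(26 - 34*(-37)) + 552954671/15) = 1/(-7514/(26 + 1258) + 552954671/15) = 1/(-7514/1284 + 552954671/15) = 1/(-7514*1/1284 + 552954671/15) = 1/(-3757/642 + 552954671/15) = 1/(39444093603/1070) = 1070/39444093603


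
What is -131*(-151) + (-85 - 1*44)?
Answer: 19652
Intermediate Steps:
-131*(-151) + (-85 - 1*44) = 19781 + (-85 - 44) = 19781 - 129 = 19652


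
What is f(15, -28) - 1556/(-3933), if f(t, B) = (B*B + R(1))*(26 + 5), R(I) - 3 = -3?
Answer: 95589188/3933 ≈ 24304.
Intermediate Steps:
R(I) = 0 (R(I) = 3 - 3 = 0)
f(t, B) = 31*B² (f(t, B) = (B*B + 0)*(26 + 5) = (B² + 0)*31 = B²*31 = 31*B²)
f(15, -28) - 1556/(-3933) = 31*(-28)² - 1556/(-3933) = 31*784 - 1556*(-1)/3933 = 24304 - 1*(-1556/3933) = 24304 + 1556/3933 = 95589188/3933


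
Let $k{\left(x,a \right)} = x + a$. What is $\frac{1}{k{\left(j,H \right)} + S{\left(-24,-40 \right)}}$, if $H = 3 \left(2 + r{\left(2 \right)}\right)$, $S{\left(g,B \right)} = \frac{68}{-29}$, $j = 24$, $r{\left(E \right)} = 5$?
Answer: $\frac{29}{1237} \approx 0.023444$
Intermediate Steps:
$S{\left(g,B \right)} = - \frac{68}{29}$ ($S{\left(g,B \right)} = 68 \left(- \frac{1}{29}\right) = - \frac{68}{29}$)
$H = 21$ ($H = 3 \left(2 + 5\right) = 3 \cdot 7 = 21$)
$k{\left(x,a \right)} = a + x$
$\frac{1}{k{\left(j,H \right)} + S{\left(-24,-40 \right)}} = \frac{1}{\left(21 + 24\right) - \frac{68}{29}} = \frac{1}{45 - \frac{68}{29}} = \frac{1}{\frac{1237}{29}} = \frac{29}{1237}$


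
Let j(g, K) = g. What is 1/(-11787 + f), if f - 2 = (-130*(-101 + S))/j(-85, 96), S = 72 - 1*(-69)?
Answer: -17/199305 ≈ -8.5296e-5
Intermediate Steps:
S = 141 (S = 72 + 69 = 141)
f = 1074/17 (f = 2 - 130*(-101 + 141)/(-85) = 2 - 130*40*(-1/85) = 2 - 5200*(-1/85) = 2 + 1040/17 = 1074/17 ≈ 63.176)
1/(-11787 + f) = 1/(-11787 + 1074/17) = 1/(-199305/17) = -17/199305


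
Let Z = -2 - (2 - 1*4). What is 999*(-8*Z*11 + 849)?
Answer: 848151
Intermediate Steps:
Z = 0 (Z = -2 - (2 - 4) = -2 - 1*(-2) = -2 + 2 = 0)
999*(-8*Z*11 + 849) = 999*(-8*0*11 + 849) = 999*(0*11 + 849) = 999*(0 + 849) = 999*849 = 848151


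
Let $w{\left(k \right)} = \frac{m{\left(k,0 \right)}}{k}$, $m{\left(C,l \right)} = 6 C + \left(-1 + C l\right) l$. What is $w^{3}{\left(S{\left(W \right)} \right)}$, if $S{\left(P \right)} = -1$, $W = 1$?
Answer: $216$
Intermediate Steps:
$m{\left(C,l \right)} = 6 C + l \left(-1 + C l\right)$
$w{\left(k \right)} = 6$ ($w{\left(k \right)} = \frac{\left(-1\right) 0 + 6 k + k 0^{2}}{k} = \frac{0 + 6 k + k 0}{k} = \frac{0 + 6 k + 0}{k} = \frac{6 k}{k} = 6$)
$w^{3}{\left(S{\left(W \right)} \right)} = 6^{3} = 216$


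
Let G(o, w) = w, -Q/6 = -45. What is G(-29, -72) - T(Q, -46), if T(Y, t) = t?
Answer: -26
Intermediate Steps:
Q = 270 (Q = -6*(-45) = 270)
G(-29, -72) - T(Q, -46) = -72 - 1*(-46) = -72 + 46 = -26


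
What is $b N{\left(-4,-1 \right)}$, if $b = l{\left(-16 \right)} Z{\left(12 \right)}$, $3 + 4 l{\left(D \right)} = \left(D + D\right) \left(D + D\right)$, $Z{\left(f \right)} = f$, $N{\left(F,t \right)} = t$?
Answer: $-3063$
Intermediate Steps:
$l{\left(D \right)} = - \frac{3}{4} + D^{2}$ ($l{\left(D \right)} = - \frac{3}{4} + \frac{\left(D + D\right) \left(D + D\right)}{4} = - \frac{3}{4} + \frac{2 D 2 D}{4} = - \frac{3}{4} + \frac{4 D^{2}}{4} = - \frac{3}{4} + D^{2}$)
$b = 3063$ ($b = \left(- \frac{3}{4} + \left(-16\right)^{2}\right) 12 = \left(- \frac{3}{4} + 256\right) 12 = \frac{1021}{4} \cdot 12 = 3063$)
$b N{\left(-4,-1 \right)} = 3063 \left(-1\right) = -3063$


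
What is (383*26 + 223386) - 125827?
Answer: 107517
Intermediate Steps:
(383*26 + 223386) - 125827 = (9958 + 223386) - 125827 = 233344 - 125827 = 107517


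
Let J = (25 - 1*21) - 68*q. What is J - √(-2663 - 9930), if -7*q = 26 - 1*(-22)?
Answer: 3292/7 - 7*I*√257 ≈ 470.29 - 112.22*I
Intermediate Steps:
q = -48/7 (q = -(26 - 1*(-22))/7 = -(26 + 22)/7 = -⅐*48 = -48/7 ≈ -6.8571)
J = 3292/7 (J = (25 - 1*21) - 68*(-48/7) = (25 - 21) + 3264/7 = 4 + 3264/7 = 3292/7 ≈ 470.29)
J - √(-2663 - 9930) = 3292/7 - √(-2663 - 9930) = 3292/7 - √(-12593) = 3292/7 - 7*I*√257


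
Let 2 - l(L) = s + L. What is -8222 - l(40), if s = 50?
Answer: -8134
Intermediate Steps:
l(L) = -48 - L (l(L) = 2 - (50 + L) = 2 + (-50 - L) = -48 - L)
-8222 - l(40) = -8222 - (-48 - 1*40) = -8222 - (-48 - 40) = -8222 - 1*(-88) = -8222 + 88 = -8134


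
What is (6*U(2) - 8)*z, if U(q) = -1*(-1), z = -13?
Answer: 26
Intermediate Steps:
U(q) = 1
(6*U(2) - 8)*z = (6*1 - 8)*(-13) = (6 - 8)*(-13) = -2*(-13) = 26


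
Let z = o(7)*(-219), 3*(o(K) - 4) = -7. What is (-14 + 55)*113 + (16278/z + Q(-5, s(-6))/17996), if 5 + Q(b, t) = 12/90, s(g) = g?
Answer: 90417315467/19705620 ≈ 4588.4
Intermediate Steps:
o(K) = 5/3 (o(K) = 4 + (1/3)*(-7) = 4 - 7/3 = 5/3)
z = -365 (z = (5/3)*(-219) = -365)
Q(b, t) = -73/15 (Q(b, t) = -5 + 12/90 = -5 + 12*(1/90) = -5 + 2/15 = -73/15)
(-14 + 55)*113 + (16278/z + Q(-5, s(-6))/17996) = (-14 + 55)*113 + (16278/(-365) - 73/15/17996) = 41*113 + (16278*(-1/365) - 73/15*1/17996) = 4633 + (-16278/365 - 73/269940) = 4633 - 878821993/19705620 = 90417315467/19705620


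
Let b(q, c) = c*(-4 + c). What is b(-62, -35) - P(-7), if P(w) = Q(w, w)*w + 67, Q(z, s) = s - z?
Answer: 1298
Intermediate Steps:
P(w) = 67 (P(w) = (w - w)*w + 67 = 0*w + 67 = 0 + 67 = 67)
b(-62, -35) - P(-7) = -35*(-4 - 35) - 1*67 = -35*(-39) - 67 = 1365 - 67 = 1298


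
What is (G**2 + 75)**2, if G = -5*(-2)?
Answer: 30625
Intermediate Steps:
G = 10
(G**2 + 75)**2 = (10**2 + 75)**2 = (100 + 75)**2 = 175**2 = 30625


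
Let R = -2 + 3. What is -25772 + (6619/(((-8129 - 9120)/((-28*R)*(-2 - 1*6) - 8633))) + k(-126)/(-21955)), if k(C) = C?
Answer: -8537903388061/378701795 ≈ -22545.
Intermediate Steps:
R = 1
-25772 + (6619/(((-8129 - 9120)/((-28*R)*(-2 - 1*6) - 8633))) + k(-126)/(-21955)) = -25772 + (6619/(((-8129 - 9120)/((-28)*(-2 - 1*6) - 8633))) - 126/(-21955)) = -25772 + (6619/((-17249/((-14*2)*(-2 - 6) - 8633))) - 126*(-1/21955)) = -25772 + (6619/((-17249/(-28*(-8) - 8633))) + 126/21955) = -25772 + (6619/((-17249/(224 - 8633))) + 126/21955) = -25772 + (6619/((-17249/(-8409))) + 126/21955) = -25772 + (6619/((-17249*(-1/8409))) + 126/21955) = -25772 + (6619/(17249/8409) + 126/21955) = -25772 + (6619*(8409/17249) + 126/21955) = -25772 + (55659171/17249 + 126/21955) = -25772 + 1221999272679/378701795 = -8537903388061/378701795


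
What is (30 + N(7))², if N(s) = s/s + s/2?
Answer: 4761/4 ≈ 1190.3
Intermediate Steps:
N(s) = 1 + s/2 (N(s) = 1 + s*(½) = 1 + s/2)
(30 + N(7))² = (30 + (1 + (½)*7))² = (30 + (1 + 7/2))² = (30 + 9/2)² = (69/2)² = 4761/4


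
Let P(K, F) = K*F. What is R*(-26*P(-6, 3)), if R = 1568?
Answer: 733824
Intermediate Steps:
P(K, F) = F*K
R*(-26*P(-6, 3)) = 1568*(-78*(-6)) = 1568*(-26*(-18)) = 1568*468 = 733824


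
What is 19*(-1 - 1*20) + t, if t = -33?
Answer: -432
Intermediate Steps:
19*(-1 - 1*20) + t = 19*(-1 - 1*20) - 33 = 19*(-1 - 20) - 33 = 19*(-21) - 33 = -399 - 33 = -432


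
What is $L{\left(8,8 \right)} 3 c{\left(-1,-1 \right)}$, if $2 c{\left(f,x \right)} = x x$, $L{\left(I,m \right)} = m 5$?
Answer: $60$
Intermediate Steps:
$L{\left(I,m \right)} = 5 m$
$c{\left(f,x \right)} = \frac{x^{2}}{2}$ ($c{\left(f,x \right)} = \frac{x x}{2} = \frac{x^{2}}{2}$)
$L{\left(8,8 \right)} 3 c{\left(-1,-1 \right)} = 5 \cdot 8 \cdot 3 \frac{\left(-1\right)^{2}}{2} = 40 \cdot 3 \cdot \frac{1}{2} \cdot 1 = 120 \cdot \frac{1}{2} = 60$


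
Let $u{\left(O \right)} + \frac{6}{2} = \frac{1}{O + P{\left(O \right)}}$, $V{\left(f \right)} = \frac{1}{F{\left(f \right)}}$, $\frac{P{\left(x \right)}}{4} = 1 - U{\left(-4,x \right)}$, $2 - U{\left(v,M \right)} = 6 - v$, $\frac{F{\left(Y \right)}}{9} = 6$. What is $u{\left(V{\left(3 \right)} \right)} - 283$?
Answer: $- \frac{556216}{1945} \approx -285.97$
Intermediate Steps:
$F{\left(Y \right)} = 54$ ($F{\left(Y \right)} = 9 \cdot 6 = 54$)
$U{\left(v,M \right)} = -4 + v$ ($U{\left(v,M \right)} = 2 - \left(6 - v\right) = 2 + \left(-6 + v\right) = -4 + v$)
$P{\left(x \right)} = 36$ ($P{\left(x \right)} = 4 \left(1 - \left(-4 - 4\right)\right) = 4 \left(1 - -8\right) = 4 \left(1 + 8\right) = 4 \cdot 9 = 36$)
$V{\left(f \right)} = \frac{1}{54}$
$u{\left(O \right)} = -3 + \frac{1}{36 + O}$ ($u{\left(O \right)} = -3 + \frac{1}{O + 36} = -3 + \frac{1}{36 + O}$)
$u{\left(V{\left(3 \right)} \right)} - 283 = \frac{-107 - \frac{1}{18}}{36 + \frac{1}{54}} - 283 = \frac{-107 - \frac{1}{18}}{\frac{1945}{54}} - 283 = \frac{54}{1945} \left(- \frac{1927}{18}\right) - 283 = - \frac{5781}{1945} - 283 = - \frac{556216}{1945}$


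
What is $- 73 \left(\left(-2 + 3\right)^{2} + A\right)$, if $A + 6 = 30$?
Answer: $-1825$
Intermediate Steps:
$A = 24$ ($A = -6 + 30 = 24$)
$- 73 \left(\left(-2 + 3\right)^{2} + A\right) = - 73 \left(\left(-2 + 3\right)^{2} + 24\right) = - 73 \left(1^{2} + 24\right) = - 73 \left(1 + 24\right) = \left(-73\right) 25 = -1825$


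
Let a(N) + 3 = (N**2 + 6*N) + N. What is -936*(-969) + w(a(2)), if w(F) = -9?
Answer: 906975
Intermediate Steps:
a(N) = -3 + N**2 + 7*N (a(N) = -3 + ((N**2 + 6*N) + N) = -3 + (N**2 + 7*N) = -3 + N**2 + 7*N)
-936*(-969) + w(a(2)) = -936*(-969) - 9 = 906984 - 9 = 906975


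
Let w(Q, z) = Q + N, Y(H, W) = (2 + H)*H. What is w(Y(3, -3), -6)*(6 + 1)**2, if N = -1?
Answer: 686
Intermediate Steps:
Y(H, W) = H*(2 + H)
w(Q, z) = -1 + Q (w(Q, z) = Q - 1 = -1 + Q)
w(Y(3, -3), -6)*(6 + 1)**2 = (-1 + 3*(2 + 3))*(6 + 1)**2 = (-1 + 3*5)*7**2 = (-1 + 15)*49 = 14*49 = 686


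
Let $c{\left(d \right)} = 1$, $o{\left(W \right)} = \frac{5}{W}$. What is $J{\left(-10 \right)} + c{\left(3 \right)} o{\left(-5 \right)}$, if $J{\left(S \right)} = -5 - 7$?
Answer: $-13$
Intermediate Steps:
$J{\left(S \right)} = -12$ ($J{\left(S \right)} = -5 - 7 = -12$)
$J{\left(-10 \right)} + c{\left(3 \right)} o{\left(-5 \right)} = -12 + 1 \frac{5}{-5} = -12 + 1 \cdot 5 \left(- \frac{1}{5}\right) = -12 + 1 \left(-1\right) = -12 - 1 = -13$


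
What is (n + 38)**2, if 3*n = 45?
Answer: 2809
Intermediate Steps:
n = 15 (n = (1/3)*45 = 15)
(n + 38)**2 = (15 + 38)**2 = 53**2 = 2809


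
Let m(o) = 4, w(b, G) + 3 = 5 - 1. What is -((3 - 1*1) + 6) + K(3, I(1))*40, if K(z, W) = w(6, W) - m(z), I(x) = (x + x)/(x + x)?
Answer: -128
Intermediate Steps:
w(b, G) = 1 (w(b, G) = -3 + (5 - 1) = -3 + 4 = 1)
I(x) = 1 (I(x) = (2*x)/((2*x)) = (2*x)*(1/(2*x)) = 1)
K(z, W) = -3 (K(z, W) = 1 - 1*4 = 1 - 4 = -3)
-((3 - 1*1) + 6) + K(3, I(1))*40 = -((3 - 1*1) + 6) - 3*40 = -((3 - 1) + 6) - 120 = -(2 + 6) - 120 = -1*8 - 120 = -8 - 120 = -128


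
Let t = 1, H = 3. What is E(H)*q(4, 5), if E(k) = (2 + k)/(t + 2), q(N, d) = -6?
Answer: -10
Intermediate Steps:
E(k) = ⅔ + k/3 (E(k) = (2 + k)/(1 + 2) = (2 + k)/3 = (2 + k)*(⅓) = ⅔ + k/3)
E(H)*q(4, 5) = (⅔ + (⅓)*3)*(-6) = (⅔ + 1)*(-6) = (5/3)*(-6) = -10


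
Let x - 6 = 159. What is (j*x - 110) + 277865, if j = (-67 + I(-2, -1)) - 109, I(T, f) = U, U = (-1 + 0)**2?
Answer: 248880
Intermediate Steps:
x = 165 (x = 6 + 159 = 165)
U = 1 (U = (-1)**2 = 1)
I(T, f) = 1
j = -175 (j = (-67 + 1) - 109 = -66 - 109 = -175)
(j*x - 110) + 277865 = (-175*165 - 110) + 277865 = (-28875 - 110) + 277865 = -28985 + 277865 = 248880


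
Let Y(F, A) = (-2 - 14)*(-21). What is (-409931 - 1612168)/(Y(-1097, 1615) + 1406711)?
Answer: -2022099/1407047 ≈ -1.4371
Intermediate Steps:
Y(F, A) = 336 (Y(F, A) = -16*(-21) = 336)
(-409931 - 1612168)/(Y(-1097, 1615) + 1406711) = (-409931 - 1612168)/(336 + 1406711) = -2022099/1407047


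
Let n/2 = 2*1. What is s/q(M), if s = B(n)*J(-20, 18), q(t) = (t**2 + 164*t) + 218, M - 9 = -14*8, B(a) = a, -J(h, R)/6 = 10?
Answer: 48/1213 ≈ 0.039571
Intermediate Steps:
J(h, R) = -60 (J(h, R) = -6*10 = -60)
n = 4 (n = 2*(2*1) = 2*2 = 4)
M = -103 (M = 9 - 14*8 = 9 - 112 = -103)
q(t) = 218 + t**2 + 164*t
s = -240 (s = 4*(-60) = -240)
s/q(M) = -240/(218 + (-103)**2 + 164*(-103)) = -240/(218 + 10609 - 16892) = -240/(-6065) = -240*(-1/6065) = 48/1213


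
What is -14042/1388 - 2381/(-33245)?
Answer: -231760731/23072030 ≈ -10.045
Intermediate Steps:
-14042/1388 - 2381/(-33245) = -14042*1/1388 - 2381*(-1/33245) = -7021/694 + 2381/33245 = -231760731/23072030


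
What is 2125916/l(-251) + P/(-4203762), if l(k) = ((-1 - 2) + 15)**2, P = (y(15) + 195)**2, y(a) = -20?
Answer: 372368353583/25222572 ≈ 14763.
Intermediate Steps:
P = 30625 (P = (-20 + 195)**2 = 175**2 = 30625)
l(k) = 144 (l(k) = (-3 + 15)**2 = 12**2 = 144)
2125916/l(-251) + P/(-4203762) = 2125916/144 + 30625/(-4203762) = 2125916*(1/144) + 30625*(-1/4203762) = 531479/36 - 30625/4203762 = 372368353583/25222572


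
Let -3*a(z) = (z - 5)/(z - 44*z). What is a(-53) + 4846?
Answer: 33132160/6837 ≈ 4846.0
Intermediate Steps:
a(z) = (-5 + z)/(129*z) (a(z) = -(z - 5)/(3*(z - 44*z)) = -(-5 + z)/(3*((-43*z))) = -(-5 + z)*(-1/(43*z))/3 = -(-1)*(-5 + z)/(129*z) = (-5 + z)/(129*z))
a(-53) + 4846 = (1/129)*(-5 - 53)/(-53) + 4846 = (1/129)*(-1/53)*(-58) + 4846 = 58/6837 + 4846 = 33132160/6837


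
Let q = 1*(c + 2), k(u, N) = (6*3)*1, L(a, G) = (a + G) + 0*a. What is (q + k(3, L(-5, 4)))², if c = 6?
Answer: 676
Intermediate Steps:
L(a, G) = G + a (L(a, G) = (G + a) + 0 = G + a)
k(u, N) = 18 (k(u, N) = 18*1 = 18)
q = 8 (q = 1*(6 + 2) = 1*8 = 8)
(q + k(3, L(-5, 4)))² = (8 + 18)² = 26² = 676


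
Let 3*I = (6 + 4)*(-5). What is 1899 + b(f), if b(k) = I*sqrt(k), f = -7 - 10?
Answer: 1899 - 50*I*sqrt(17)/3 ≈ 1899.0 - 68.718*I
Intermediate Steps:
I = -50/3 (I = ((6 + 4)*(-5))/3 = (10*(-5))/3 = (1/3)*(-50) = -50/3 ≈ -16.667)
f = -17
b(k) = -50*sqrt(k)/3
1899 + b(f) = 1899 - 50*I*sqrt(17)/3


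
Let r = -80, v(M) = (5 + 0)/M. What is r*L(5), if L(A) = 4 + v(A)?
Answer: -400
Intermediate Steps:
v(M) = 5/M
L(A) = 4 + 5/A
r*L(5) = -80*(4 + 5/5) = -80*(4 + 5*(1/5)) = -80*(4 + 1) = -80*5 = -400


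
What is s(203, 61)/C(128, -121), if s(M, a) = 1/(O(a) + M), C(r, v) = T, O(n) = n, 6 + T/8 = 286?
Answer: 1/591360 ≈ 1.6910e-6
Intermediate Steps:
T = 2240 (T = -48 + 8*286 = -48 + 2288 = 2240)
C(r, v) = 2240
s(M, a) = 1/(M + a) (s(M, a) = 1/(a + M) = 1/(M + a))
s(203, 61)/C(128, -121) = 1/((203 + 61)*2240) = (1/2240)/264 = (1/264)*(1/2240) = 1/591360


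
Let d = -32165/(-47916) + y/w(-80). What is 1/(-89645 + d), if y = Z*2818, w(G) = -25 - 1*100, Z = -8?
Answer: -5989500/535844488571 ≈ -1.1178e-5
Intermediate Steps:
w(G) = -125 (w(G) = -25 - 100 = -125)
y = -22544 (y = -8*2818 = -22544)
d = 1084238929/5989500 (d = -32165/(-47916) - 22544/(-125) = -32165*(-1/47916) - 22544*(-1/125) = 32165/47916 + 22544/125 = 1084238929/5989500 ≈ 181.02)
1/(-89645 + d) = 1/(-89645 + 1084238929/5989500) = 1/(-535844488571/5989500) = -5989500/535844488571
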